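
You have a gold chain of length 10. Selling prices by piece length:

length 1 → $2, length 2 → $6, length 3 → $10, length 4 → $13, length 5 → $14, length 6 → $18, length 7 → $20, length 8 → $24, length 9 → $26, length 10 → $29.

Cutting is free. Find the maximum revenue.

Consider every possible first cut. v[k] is the best of p[i]+v[k−i] over all sellable i≤k.
v[1] = 2
v[2] = 6
v[3] = 10
v[4] = 13
v[5] = 16  (first piece 2, then v[3]=10)
v[6] = 20  (first piece 3, then v[3]=10)
v[7] = 23  (first piece 3, then v[4]=13)
v[8] = 26  (first piece 2, then v[6]=20)
v[9] = 30  (first piece 3, then v[6]=20)
v[10] = 33  (first piece 3, then v[7]=23)
One optimal cutting: 4 + 3 + 3 → $13 + $10 + $10 = $33.

33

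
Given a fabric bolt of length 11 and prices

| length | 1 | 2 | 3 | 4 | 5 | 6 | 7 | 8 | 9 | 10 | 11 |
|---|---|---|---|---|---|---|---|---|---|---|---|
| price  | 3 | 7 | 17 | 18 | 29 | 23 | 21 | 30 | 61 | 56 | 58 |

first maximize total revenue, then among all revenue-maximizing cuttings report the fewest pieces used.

Let r[k] be the best obtainable value from length k. For each k, try every first piece i and keep the best of price[i] + r[k−i].
r[1] = 3
r[2] = 7
r[3] = 17
r[4] = 20  (first piece 1, then r[3]=17)
r[5] = 29
r[6] = 34  (first piece 3, then r[3]=17)
r[7] = 37  (first piece 1, then r[6]=34)
r[8] = 46  (first piece 3, then r[5]=29)
r[9] = 61
r[10] = 64  (first piece 1, then r[9]=61)
r[11] = 68  (first piece 2, then r[9]=61)
Maximum revenue is $68.
Now minimize piece count subject to staying optimal: for each k, pieces[k] = 1 + min over i with p[i]+r[k−i]=r[k] of pieces[k−i].
pieces[8] = 2
pieces[9] = 1
pieces[10] = 2
pieces[11] = 2

2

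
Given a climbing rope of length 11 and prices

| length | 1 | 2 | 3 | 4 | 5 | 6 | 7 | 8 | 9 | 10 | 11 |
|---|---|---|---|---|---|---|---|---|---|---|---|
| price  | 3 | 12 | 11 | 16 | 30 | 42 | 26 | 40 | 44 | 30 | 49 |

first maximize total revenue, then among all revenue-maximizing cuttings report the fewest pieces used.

2

Consider every possible first cut. r[k] is the best of p[i]+r[k−i] over all sellable i≤k.
r[1] = 3
r[2] = 12
r[3] = 15  (first piece 1, then r[2]=12)
r[4] = 24  (first piece 2, then r[2]=12)
r[5] = 30
r[6] = 42
r[7] = 45  (first piece 1, then r[6]=42)
r[8] = 54  (first piece 2, then r[6]=42)
r[9] = 57  (first piece 1, then r[8]=54)
r[10] = 66  (first piece 2, then r[8]=54)
r[11] = 72  (first piece 5, then r[6]=42)
Maximum revenue is €72.
Now minimize piece count subject to staying optimal: for each k, pieces[k] = 1 + min over i with p[i]+r[k−i]=r[k] of pieces[k−i].
pieces[8] = 2
pieces[9] = 3
pieces[10] = 3
pieces[11] = 2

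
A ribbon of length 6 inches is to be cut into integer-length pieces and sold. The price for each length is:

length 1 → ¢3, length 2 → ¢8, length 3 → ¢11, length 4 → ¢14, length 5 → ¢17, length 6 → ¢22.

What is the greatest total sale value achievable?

Let r[k] be the best obtainable value from length k. For each k, try every first piece i and keep the best of price[i] + r[k−i].
r[1] = 3
r[2] = max(3+3, 8+0) = 8
r[3] = max(3+8, 8+3, 11+0) = 11
r[4] = max(3+11, 8+8, 11+3, 14+0) = 16
r[5] = max(3+16, 8+11, 11+8, 14+3, 17+0) = 19
r[6] = max(3+19, 8+16, 11+11, 14+8, 17+3, 22+0) = 24
One optimal cutting: 2 + 2 + 2 → ¢8 + ¢8 + ¢8 = ¢24.

24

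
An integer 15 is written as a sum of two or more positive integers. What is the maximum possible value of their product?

243

Let m[k] be the best product for length k (with at least one cut). For each first piece i, the rest contributes max(k−i, m[k−i]).
m[2] = 1×max(1,0) = 1×1 = 1
m[3] = 1×max(2,1) = 1×2 = 2
m[4] = 2×max(2,1) = 2×2 = 4
m[5] = 2×max(3,2) = 2×3 = 6
m[6] = 3×max(3,2) = 3×3 = 9
m[7] = 2×max(5,6) = 2×6 = 12
m[8] = 2×max(6,9) = 2×9 = 18
m[9] = 3×max(6,9) = 3×9 = 27
m[10] = 2×max(8,18) = 2×18 = 36
m[11] = 2×max(9,27) = 2×27 = 54
m[12] = 3×max(9,27) = 3×27 = 81
m[13] = 2×max(11,54) = 2×54 = 108
m[14] = 2×max(12,81) = 2×81 = 162
m[15] = 3×max(12,81) = 3×81 = 243
One optimal split: 3 + 3 + 3 + 3 + 3; product 3×3×3×3×3 = 243.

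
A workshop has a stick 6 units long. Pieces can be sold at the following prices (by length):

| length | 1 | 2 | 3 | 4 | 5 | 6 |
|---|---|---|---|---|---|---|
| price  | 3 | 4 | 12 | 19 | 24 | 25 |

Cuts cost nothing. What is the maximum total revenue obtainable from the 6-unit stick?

27

Consider every possible first cut. r[k] is the best of p[i]+r[k−i] over all sellable i≤k.
r[1] = 3
r[2] = max(3+3, 4+0) = 6
r[3] = max(3+6, 4+3, 12+0) = 12
r[4] = max(3+12, 4+6, 12+3, 19+0) = 19
r[5] = max(3+19, 4+12, 12+6, 19+3, 24+0) = 24
r[6] = max(3+24, 4+19, 12+12, 19+6, 24+3, 25+0) = 27
One optimal cutting: 5 + 1 → 24 + 3 = 27.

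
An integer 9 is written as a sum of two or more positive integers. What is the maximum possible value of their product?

Fill prod[k] for k=2..9: at each k try every first piece i and multiply by the better of (k−i) uncut or prod[k−i].
prod[2] = 1×max(1,0) = 1×1 = 1
prod[3] = max(1×2, 2×1) = 2
prod[4] = max(1×3, 2×2, 3×1) = 4
prod[5] = max(1×4, 2×3, 3×2, 4×1) = 6
prod[6] = max(1×6, 2×4, 3×3, 4×2, 5×1) = 9
prod[7] = max(1×9, 2×6, 3×4, 4×3, 5×2, 6×1) = 12
prod[8] = max(1×12, 2×9, 3×6, …, 6×2, 7×1) = 18
prod[9] = max(1×18, 2×12, 3×9, …, 7×2, 8×1) = 27
One optimal split: 3 + 3 + 3; product 3×3×3 = 27.

27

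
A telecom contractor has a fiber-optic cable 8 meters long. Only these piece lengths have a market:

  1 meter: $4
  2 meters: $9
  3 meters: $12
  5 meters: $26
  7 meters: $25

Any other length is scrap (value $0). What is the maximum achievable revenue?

39

Consider every possible first cut. r[k] is the best of p[i]+r[k−i] over all sellable i≤k.
r[1] = 4
r[2] = 9
r[3] = 13  (first piece 1, then r[2]=9)
r[4] = 18  (first piece 2, then r[2]=9)
r[5] = 26
r[6] = 30  (first piece 1, then r[5]=26)
r[7] = 35  (first piece 2, then r[5]=26)
r[8] = 39  (first piece 1, then r[7]=35)
One optimal cutting: 5 + 2 + 1 → $39.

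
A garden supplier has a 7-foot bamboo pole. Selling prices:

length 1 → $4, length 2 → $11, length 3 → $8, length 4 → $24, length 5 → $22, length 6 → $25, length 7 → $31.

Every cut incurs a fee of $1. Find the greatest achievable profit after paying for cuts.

Consider every possible first cut. r[k] is the best of p[i]+r[k−i] over all sellable i≤k, charging 1 whenever i<k.
r[1] = 4
r[2] = 11
r[3] = 14  (first piece 1, then r[2]=11)
r[4] = 24
r[5] = 27  (first piece 1, then r[4]=24)
r[6] = 34  (first piece 2, then r[4]=24)
r[7] = 37  (first piece 1, then r[6]=34)
One optimal plan: pieces 4 + 2 + 1 (2 cuts) → $39 − $2 = $37.

37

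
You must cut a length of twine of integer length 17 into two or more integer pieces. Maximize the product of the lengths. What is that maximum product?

Let m[k] be the best product for length k (with at least one cut). For each first piece i, the rest contributes max(k−i, m[k−i]).
Small cases: m[2]=1, m[3]=2, m[4]=4, m[5]=6, m[6]=9, m[7]=12, m[8]=18, m[9]=27, m[10]=36, m[11]=54, m[12]=81.
m[13] = 2×max(11,54) = 2×54 = 108
m[14] = 2×max(12,81) = 2×81 = 162
m[15] = 3×max(12,81) = 3×81 = 243
m[16] = 2×max(14,162) = 2×162 = 324
m[17] = 2×max(15,243) = 2×243 = 486
One optimal split: 3 + 3 + 3 + 3 + 3 + 2; product 3×3×3×3×3×2 = 486.

486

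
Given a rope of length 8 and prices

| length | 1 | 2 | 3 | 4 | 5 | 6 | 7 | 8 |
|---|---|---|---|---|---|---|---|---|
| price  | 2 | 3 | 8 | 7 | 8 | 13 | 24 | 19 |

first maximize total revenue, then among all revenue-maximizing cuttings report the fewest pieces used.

2

Consider every possible first cut. r[k] is the best of p[i]+r[k−i] over all sellable i≤k.
r[1] = 2
r[2] = max(2+2, 3+0) = 4
r[3] = max(2+4, 3+2, 8+0) = 8
r[4] = max(2+8, 3+4, 8+2, 7+0) = 10
r[5] = max(2+10, 3+8, 8+4, 7+2, 8+0) = 12
r[6] = max(2+12, 3+10, 8+8, 7+4, 8+2, 13+0) = 16
r[7] = max(2+16, 3+12, 8+10, …, 13+2, 24+0) = 24
r[8] = max(2+24, 3+16, 8+12, …, 24+2, 19+0) = 26
Maximum revenue is 26.
Now minimize piece count subject to staying optimal: for each k, pieces[k] = 1 + min over i with p[i]+r[k−i]=r[k] of pieces[k−i].
pieces[5] = 3
pieces[6] = 2
pieces[7] = 1
pieces[8] = 2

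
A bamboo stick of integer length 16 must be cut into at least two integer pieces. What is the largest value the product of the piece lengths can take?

Fill f[k] for k=2..16: at each k try every first piece i and multiply by the better of (k−i) uncut or f[k−i].
f[2] = 1×max(1,0) = 1×1 = 1
f[3] = max(1×2, 2×1) = 2
f[4] = max(1×3, 2×2, 3×1) = 4
f[5] = max(1×4, 2×3, 3×2, 4×1) = 6
f[6] = max(1×6, 2×4, 3×3, 4×2, 5×1) = 9
f[7] = max(1×9, 2×6, 3×4, 4×3, 5×2, 6×1) = 12
f[8] = max(1×12, 2×9, 3×6, …, 6×2, 7×1) = 18
f[9] = max(1×18, 2×12, 3×9, …, 7×2, 8×1) = 27
f[10] = max(1×27, 2×18, 3×12, …, 8×2, 9×1) = 36
f[11] = max(1×36, 2×27, 3×18, …, 9×2, 10×1) = 54
f[12] = max(1×54, 2×36, 3×27, …, 10×2, 11×1) = 81
f[13] = max(1×81, 2×54, 3×36, …, 11×2, 12×1) = 108
f[14] = max(1×108, 2×81, 3×54, …, 12×2, 13×1) = 162
f[15] = max(1×162, 2×108, 3×81, …, 13×2, 14×1) = 243
f[16] = max(1×243, 2×162, 3×108, …, 14×2, 15×1) = 324
One optimal split: 3 + 3 + 3 + 3 + 2 + 2; product 3×3×3×3×2×2 = 324.

324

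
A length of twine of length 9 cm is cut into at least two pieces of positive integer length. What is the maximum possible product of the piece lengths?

Define f[k] = max over 1≤i<k of i · max(k−i, f[k−i]); the inner max lets the remainder stay uncut if that's better.
f[2] = 1*max(1,0) = 1*1 = 1
f[3] = 1*max(2,1) = 1*2 = 2
f[4] = 2*max(2,1) = 2*2 = 4
f[5] = 2*max(3,2) = 2*3 = 6
f[6] = 3*max(3,2) = 3*3 = 9
f[7] = 2*max(5,6) = 2*6 = 12
f[8] = 2*max(6,9) = 2*9 = 18
f[9] = 3*max(6,9) = 3*9 = 27
One optimal split: 3 + 3 + 3; product 3*3*3 = 27.

27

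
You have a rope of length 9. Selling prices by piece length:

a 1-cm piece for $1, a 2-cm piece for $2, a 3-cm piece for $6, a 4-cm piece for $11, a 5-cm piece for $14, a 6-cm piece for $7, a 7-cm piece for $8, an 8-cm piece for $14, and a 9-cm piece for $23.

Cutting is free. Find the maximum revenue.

Build R[k] bottom-up: R[k] = max over allowed piece i of (p[i] + R[k−i]).
R[1] = 1
R[2] = 2  (first piece 1, then R[1]=1)
R[3] = 6
R[4] = 11
R[5] = 14
R[6] = 15  (first piece 1, then R[5]=14)
R[7] = 17  (first piece 3, then R[4]=11)
R[8] = 22  (first piece 4, then R[4]=11)
R[9] = 25  (first piece 4, then R[5]=14)
One optimal cutting: 5 + 4 → $14 + $11 = $25.

25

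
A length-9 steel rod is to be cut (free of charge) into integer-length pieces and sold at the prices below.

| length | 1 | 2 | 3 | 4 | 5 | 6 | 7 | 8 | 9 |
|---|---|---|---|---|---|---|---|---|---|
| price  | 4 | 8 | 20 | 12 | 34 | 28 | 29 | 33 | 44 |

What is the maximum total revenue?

60

Build v[k] bottom-up: v[k] = max over allowed piece i of (p[i] + v[k−i]).
v[1] = 4
v[2] = 8  (first piece 1, then v[1]=4)
v[3] = 20
v[4] = 24  (first piece 1, then v[3]=20)
v[5] = 34
v[6] = 40  (first piece 3, then v[3]=20)
v[7] = 44  (first piece 1, then v[6]=40)
v[8] = 54  (first piece 3, then v[5]=34)
v[9] = 60  (first piece 3, then v[6]=40)
One optimal cutting: 3 + 3 + 3 → $20 + $20 + $20 = $60.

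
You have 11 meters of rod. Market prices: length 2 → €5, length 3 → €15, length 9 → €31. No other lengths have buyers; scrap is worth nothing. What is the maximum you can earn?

Let best[k] be the best obtainable value from length k. For each k, try every first piece i and keep the best of price[i] + best[k−i].
best[1] = 0
best[2] = 5
best[3] = max(5+0, 15+0) = 15
best[4] = max(5+5, 15+0) = 15
best[5] = max(5+15, 15+5) = 20
best[6] = max(5+15, 15+15) = 30
best[7] = max(5+20, 15+15) = 30
best[8] = max(5+30, 15+20) = 35
best[9] = max(5+30, 15+30, 31+0) = 45
best[10] = max(5+35, 15+30, 31+0) = 45
best[11] = max(5+45, 15+35, 31+5) = 50
One optimal cutting: 3 + 3 + 3 + 2 → €50.

50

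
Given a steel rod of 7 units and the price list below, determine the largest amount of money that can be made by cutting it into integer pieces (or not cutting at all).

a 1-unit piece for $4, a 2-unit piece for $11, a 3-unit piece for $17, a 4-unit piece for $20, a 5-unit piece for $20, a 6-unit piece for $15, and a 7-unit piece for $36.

39

Build best[k] bottom-up: best[k] = max over allowed piece i of (p[i] + best[k−i]).
best[1] = 4
best[2] = 11
best[3] = 17
best[4] = 22  (first piece 2, then best[2]=11)
best[5] = 28  (first piece 2, then best[3]=17)
best[6] = 34  (first piece 3, then best[3]=17)
best[7] = 39  (first piece 2, then best[5]=28)
One optimal cutting: 3 + 2 + 2 → $17 + $11 + $11 = $39.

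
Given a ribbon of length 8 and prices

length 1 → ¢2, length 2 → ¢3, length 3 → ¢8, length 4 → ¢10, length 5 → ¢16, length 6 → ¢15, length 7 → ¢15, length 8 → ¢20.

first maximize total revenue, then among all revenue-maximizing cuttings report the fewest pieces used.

Let r[k] be the best obtainable value from length k. For each k, try every first piece i and keep the best of price[i] + r[k−i].
r[1] = 2
r[2] = max(2+2, 3+0) = 4
r[3] = max(2+4, 3+2, 8+0) = 8
r[4] = max(2+8, 3+4, 8+2, 10+0) = 10
r[5] = max(2+10, 3+8, 8+4, 10+2, 16+0) = 16
r[6] = max(2+16, 3+10, 8+8, 10+4, 16+2, 15+0) = 18
r[7] = max(2+18, 3+16, 8+10, …, 15+2, 15+0) = 20
r[8] = max(2+20, 3+18, 8+16, …, 15+2, 20+0) = 24
Maximum revenue is ¢24.
Now minimize piece count subject to staying optimal: for each k, pieces[k] = 1 + min over i with p[i]+r[k−i]=r[k] of pieces[k−i].
pieces[5] = 1
pieces[6] = 2
pieces[7] = 3
pieces[8] = 2

2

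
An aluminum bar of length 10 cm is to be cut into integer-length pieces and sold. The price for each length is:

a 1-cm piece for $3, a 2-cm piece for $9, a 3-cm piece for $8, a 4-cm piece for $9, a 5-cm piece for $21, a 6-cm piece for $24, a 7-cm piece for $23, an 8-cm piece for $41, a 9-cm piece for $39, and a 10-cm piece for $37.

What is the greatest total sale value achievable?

Consider every possible first cut. best[k] is the best of p[i]+best[k−i] over all sellable i≤k.
best[1] = 3
best[2] = max(3+3, 9+0) = 9
best[3] = max(3+9, 9+3, 8+0) = 12
best[4] = max(3+12, 9+9, 8+3, 9+0) = 18
best[5] = max(3+18, 9+12, 8+9, 9+3, 21+0) = 21
best[6] = max(3+21, 9+18, 8+12, 9+9, 21+3, 24+0) = 27
best[7] = max(3+27, 9+21, 8+18, …, 24+3, 23+0) = 30
best[8] = max(3+30, 9+27, 8+21, …, 23+3, 41+0) = 41
best[9] = max(3+41, 9+30, 8+27, …, 41+3, 39+0) = 44
best[10] = max(3+44, 9+41, 8+30, …, 39+3, 37+0) = 50
One optimal cutting: 8 + 2 → $41 + $9 = $50.

50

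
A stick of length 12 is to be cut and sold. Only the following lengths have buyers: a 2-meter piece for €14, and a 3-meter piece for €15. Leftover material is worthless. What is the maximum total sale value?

Let r[k] be the best obtainable value from length k. For each k, try every first piece i and keep the best of price[i] + r[k−i].
r[1] = 0
r[2] = 14
r[3] = 15
r[4] = 28  (first piece 2, then r[2]=14)
r[5] = 29  (first piece 2, then r[3]=15)
r[6] = 42  (first piece 2, then r[4]=28)
r[7] = 43  (first piece 2, then r[5]=29)
r[8] = 56  (first piece 2, then r[6]=42)
r[9] = 57  (first piece 2, then r[7]=43)
r[10] = 70  (first piece 2, then r[8]=56)
r[11] = 71  (first piece 2, then r[9]=57)
r[12] = 84  (first piece 2, then r[10]=70)
One optimal cutting: 2 + 2 + 2 + 2 + 2 + 2 → €84.

84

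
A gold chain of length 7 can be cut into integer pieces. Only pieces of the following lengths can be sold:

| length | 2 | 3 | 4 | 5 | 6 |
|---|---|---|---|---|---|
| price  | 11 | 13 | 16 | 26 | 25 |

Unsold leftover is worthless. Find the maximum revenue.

37

Let best[k] be the best obtainable value from length k. For each k, try every first piece i and keep the best of price[i] + best[k−i].
best[1] = 0
best[2] = 11
best[3] = 13
best[4] = 22  (first piece 2, then best[2]=11)
best[5] = 26
best[6] = 33  (first piece 2, then best[4]=22)
best[7] = 37  (first piece 2, then best[5]=26)
One optimal cutting: 5 + 2 → $37.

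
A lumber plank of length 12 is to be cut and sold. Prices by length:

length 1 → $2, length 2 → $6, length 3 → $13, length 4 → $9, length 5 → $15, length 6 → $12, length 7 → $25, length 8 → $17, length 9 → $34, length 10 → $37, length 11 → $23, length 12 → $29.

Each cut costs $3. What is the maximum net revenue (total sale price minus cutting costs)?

44

Build v[k] bottom-up: v[k] = max over allowed piece i of (p[i] + v[k−i]) − 3 per cut.
v[1] = 2
v[2] = 6
v[3] = 13
v[4] = 12  (first piece 1, then v[3]=13)
v[5] = 16  (first piece 2, then v[3]=13)
v[6] = 23  (first piece 3, then v[3]=13)
v[7] = 25
v[8] = 26  (first piece 2, then v[6]=23)
v[9] = 34
v[10] = 37
v[11] = 37  (first piece 2, then v[9]=34)
v[12] = 44  (first piece 3, then v[9]=34)
One optimal plan: pieces 9 + 3 (1 cut) → $47 − $3 = $44.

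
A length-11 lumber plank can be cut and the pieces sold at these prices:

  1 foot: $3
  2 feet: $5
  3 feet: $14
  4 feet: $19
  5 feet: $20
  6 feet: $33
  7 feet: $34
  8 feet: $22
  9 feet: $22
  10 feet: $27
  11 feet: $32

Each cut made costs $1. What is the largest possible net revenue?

Let net[k] be the best obtainable value from length k. For each k, try every first piece i and keep the best of price[i] + net[k−i] minus the 1 cut fee when i<k.
net[1] = 3
net[2] = max(3+3-1, 5+0) = 5
net[3] = max(3+5-1, 5+3-1, 14+0) = 14
net[4] = max(3+14-1, 5+5-1, 14+3-1, 19+0) = 19
net[5] = max(3+19-1, 5+14-1, 14+5-1, 19+3-1, 20+0) = 21
net[6] = max(3+21-1, 5+19-1, 14+14-1, 19+5-1, 20+3-1, 33+0) = 33
net[7] = max(3+33-1, 5+21-1, 14+19-1, …, 33+3-1, 34+0) = 35
net[8] = max(3+35-1, 5+33-1, 14+21-1, …, 34+3-1, 22+0) = 37
net[9] = max(3+37-1, 5+35-1, 14+33-1, …, 22+3-1, 22+0) = 46
net[10] = max(3+46-1, 5+37-1, 14+35-1, …, 22+3-1, 27+0) = 51
net[11] = max(3+51-1, 5+46-1, 14+37-1, …, 27+3-1, 32+0) = 53
One optimal plan: pieces 6 + 4 + 1 (2 cuts) → $55 − $2 = $53.

53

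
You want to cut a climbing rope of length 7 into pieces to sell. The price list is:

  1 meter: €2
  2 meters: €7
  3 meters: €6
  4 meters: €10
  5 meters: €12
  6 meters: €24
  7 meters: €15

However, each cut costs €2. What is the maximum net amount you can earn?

Let r[k] be the best obtainable value from length k. For each k, try every first piece i and keep the best of price[i] + r[k−i] minus the 2 cut fee when i<k.
r[1] = 2
r[2] = 7
r[3] = 7  (first piece 1, then r[2]=7)
r[4] = 12  (first piece 2, then r[2]=7)
r[5] = 12  (first piece 1, then r[4]=12)
r[6] = 24
r[7] = 24  (first piece 1, then r[6]=24)
One optimal plan: pieces 6 + 1 (1 cut) → €26 − €2 = €24.

24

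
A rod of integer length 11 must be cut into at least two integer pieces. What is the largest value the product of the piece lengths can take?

Let g[k] be the best product for length k (with at least one cut). For each first piece i, the rest contributes max(k−i, g[k−i]).
g[2] = 1×max(1,0) = 1×1 = 1
g[3] = 1×max(2,1) = 1×2 = 2
g[4] = 2×max(2,1) = 2×2 = 4
g[5] = 2×max(3,2) = 2×3 = 6
g[6] = 3×max(3,2) = 3×3 = 9
g[7] = 2×max(5,6) = 2×6 = 12
g[8] = 2×max(6,9) = 2×9 = 18
g[9] = 3×max(6,9) = 3×9 = 27
g[10] = 2×max(8,18) = 2×18 = 36
g[11] = 2×max(9,27) = 2×27 = 54
One optimal split: 3 + 3 + 3 + 2; product 3×3×3×2 = 54.

54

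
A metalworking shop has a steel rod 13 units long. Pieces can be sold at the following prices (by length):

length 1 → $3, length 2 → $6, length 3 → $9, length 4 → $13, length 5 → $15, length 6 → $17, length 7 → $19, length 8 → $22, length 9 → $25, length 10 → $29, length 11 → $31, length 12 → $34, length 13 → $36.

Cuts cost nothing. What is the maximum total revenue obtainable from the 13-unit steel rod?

Consider every possible first cut. v[k] is the best of p[i]+v[k−i] over all sellable i≤k.
v[1] = 3
v[2] = 6  (first piece 1, then v[1]=3)
v[3] = 9  (first piece 1, then v[2]=6)
v[4] = 13
v[5] = 16  (first piece 1, then v[4]=13)
v[6] = 19  (first piece 1, then v[5]=16)
v[7] = 22  (first piece 1, then v[6]=19)
v[8] = 26  (first piece 4, then v[4]=13)
v[9] = 29  (first piece 1, then v[8]=26)
v[10] = 32  (first piece 1, then v[9]=29)
v[11] = 35  (first piece 1, then v[10]=32)
v[12] = 39  (first piece 4, then v[8]=26)
v[13] = 42  (first piece 1, then v[12]=39)
One optimal cutting: 4 + 4 + 4 + 1 → $13 + $13 + $13 + $3 = $42.

42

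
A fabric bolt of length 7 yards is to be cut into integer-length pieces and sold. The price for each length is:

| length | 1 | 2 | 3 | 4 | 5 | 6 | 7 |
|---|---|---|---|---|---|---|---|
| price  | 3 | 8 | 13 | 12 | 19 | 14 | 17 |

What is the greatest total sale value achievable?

29

Build v[k] bottom-up: v[k] = max over allowed piece i of (p[i] + v[k−i]).
v[1] = 3
v[2] = max(3+3, 8+0) = 8
v[3] = max(3+8, 8+3, 13+0) = 13
v[4] = max(3+13, 8+8, 13+3, 12+0) = 16
v[5] = max(3+16, 8+13, 13+8, 12+3, 19+0) = 21
v[6] = max(3+21, 8+16, 13+13, 12+8, 19+3, 14+0) = 26
v[7] = max(3+26, 8+21, 13+16, …, 14+3, 17+0) = 29
One optimal cutting: 3 + 3 + 1 → $13 + $13 + $3 = $29.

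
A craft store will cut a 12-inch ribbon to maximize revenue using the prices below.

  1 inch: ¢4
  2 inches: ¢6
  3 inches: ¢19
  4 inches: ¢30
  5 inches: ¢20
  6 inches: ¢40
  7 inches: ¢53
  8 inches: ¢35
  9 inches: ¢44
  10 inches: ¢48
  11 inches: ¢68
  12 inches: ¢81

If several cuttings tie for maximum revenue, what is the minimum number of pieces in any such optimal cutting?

Build r[k] bottom-up: r[k] = max over allowed piece i of (p[i] + r[k−i]).
r[1] = 4
r[2] = 8  (first piece 1, then r[1]=4)
r[3] = 19
r[4] = 30
r[5] = 34  (first piece 1, then r[4]=30)
r[6] = 40
r[7] = 53
r[8] = 60  (first piece 4, then r[4]=30)
r[9] = 64  (first piece 1, then r[8]=60)
r[10] = 72  (first piece 3, then r[7]=53)
r[11] = 83  (first piece 4, then r[7]=53)
r[12] = 90  (first piece 4, then r[8]=60)
Maximum revenue is ¢90.
Now minimize piece count subject to staying optimal: for each k, pieces[k] = 1 + min over i with p[i]+r[k−i]=r[k] of pieces[k−i].
pieces[9] = 3
pieces[10] = 2
pieces[11] = 2
pieces[12] = 3

3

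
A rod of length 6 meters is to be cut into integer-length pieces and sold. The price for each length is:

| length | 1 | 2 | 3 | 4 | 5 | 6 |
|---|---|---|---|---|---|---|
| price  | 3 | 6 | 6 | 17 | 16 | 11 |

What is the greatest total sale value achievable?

23

Let best[k] be the best obtainable value from length k. For each k, try every first piece i and keep the best of price[i] + best[k−i].
best[1] = 3
best[2] = max(3+3, 6+0) = 6
best[3] = max(3+6, 6+3, 6+0) = 9
best[4] = max(3+9, 6+6, 6+3, 17+0) = 17
best[5] = max(3+17, 6+9, 6+6, 17+3, 16+0) = 20
best[6] = max(3+20, 6+17, 6+9, 17+6, 16+3, 11+0) = 23
One optimal cutting: 4 + 1 + 1 → $17 + $3 + $3 = $23.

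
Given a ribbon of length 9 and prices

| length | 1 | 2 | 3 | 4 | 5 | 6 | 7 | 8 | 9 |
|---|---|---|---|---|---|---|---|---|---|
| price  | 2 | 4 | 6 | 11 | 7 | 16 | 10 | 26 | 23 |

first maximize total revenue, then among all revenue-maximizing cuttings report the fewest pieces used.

Build r[k] bottom-up: r[k] = max over allowed piece i of (p[i] + r[k−i]).
r[1] = 2
r[2] = max(2+2, 4+0) = 4
r[3] = max(2+4, 4+2, 6+0) = 6
r[4] = max(2+6, 4+4, 6+2, 11+0) = 11
r[5] = max(2+11, 4+6, 6+4, 11+2, 7+0) = 13
r[6] = max(2+13, 4+11, 6+6, 11+4, 7+2, 16+0) = 16
r[7] = max(2+16, 4+13, 6+11, …, 16+2, 10+0) = 18
r[8] = max(2+18, 4+16, 6+13, …, 10+2, 26+0) = 26
r[9] = max(2+26, 4+18, 6+16, …, 26+2, 23+0) = 28
Maximum revenue is ¢28.
Now minimize piece count subject to staying optimal: for each k, pieces[k] = 1 + min over i with p[i]+r[k−i]=r[k] of pieces[k−i].
pieces[6] = 1
pieces[7] = 2
pieces[8] = 1
pieces[9] = 2

2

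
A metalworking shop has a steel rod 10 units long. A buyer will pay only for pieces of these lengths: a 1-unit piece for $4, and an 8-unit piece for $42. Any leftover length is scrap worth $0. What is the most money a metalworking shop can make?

Build f[k] bottom-up: f[k] = max over allowed piece i of (p[i] + f[k−i]).
f[1] = 4
f[2] = 8  (first piece 1, then f[1]=4)
f[3] = 12  (first piece 1, then f[2]=8)
f[4] = 16  (first piece 1, then f[3]=12)
f[5] = 20  (first piece 1, then f[4]=16)
f[6] = 24  (first piece 1, then f[5]=20)
f[7] = 28  (first piece 1, then f[6]=24)
f[8] = 42
f[9] = 46  (first piece 1, then f[8]=42)
f[10] = 50  (first piece 1, then f[9]=46)
One optimal cutting: 8 + 1 + 1 → $50.

50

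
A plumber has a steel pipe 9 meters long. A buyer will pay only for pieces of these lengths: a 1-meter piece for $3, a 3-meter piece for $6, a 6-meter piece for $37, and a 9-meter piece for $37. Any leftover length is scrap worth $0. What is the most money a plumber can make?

46

Consider every possible first cut. r[k] is the best of p[i]+r[k−i] over all sellable i≤k.
r[1] = 3
r[2] = 6  (first piece 1, then r[1]=3)
r[3] = max(3+6, 6+0) = 9
r[4] = max(3+9, 6+3) = 12
r[5] = max(3+12, 6+6) = 15
r[6] = max(3+15, 6+9, 37+0) = 37
r[7] = max(3+37, 6+12, 37+3) = 40
r[8] = max(3+40, 6+15, 37+6) = 43
r[9] = max(3+43, 6+37, 37+9, 37+0) = 46
One optimal cutting: 6 + 1 + 1 + 1 → $46.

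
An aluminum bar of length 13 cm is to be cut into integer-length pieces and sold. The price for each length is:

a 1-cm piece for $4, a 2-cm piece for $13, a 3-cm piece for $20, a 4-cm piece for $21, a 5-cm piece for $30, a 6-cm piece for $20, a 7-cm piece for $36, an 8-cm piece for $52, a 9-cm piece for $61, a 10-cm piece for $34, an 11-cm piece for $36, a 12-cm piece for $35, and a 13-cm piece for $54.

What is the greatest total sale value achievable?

87

Consider every possible first cut. R[k] is the best of p[i]+R[k−i] over all sellable i≤k.
R[1] = 4
R[2] = max(4+4, 13+0) = 13
R[3] = max(4+13, 13+4, 20+0) = 20
R[4] = max(4+20, 13+13, 20+4, 21+0) = 26
R[5] = max(4+26, 13+20, 20+13, 21+4, 30+0) = 33
R[6] = max(4+33, 13+26, 20+20, 21+13, 30+4, 20+0) = 40
R[7] = max(4+40, 13+33, 20+26, …, 20+4, 36+0) = 46
R[8] = max(4+46, 13+40, 20+33, …, 36+4, 52+0) = 53
R[9] = max(4+53, 13+46, 20+40, …, 52+4, 61+0) = 61
R[10] = max(4+61, 13+53, 20+46, …, 61+4, 34+0) = 66
R[11] = max(4+66, 13+61, 20+53, …, 34+4, 36+0) = 74
R[12] = max(4+74, 13+66, 20+61, …, 36+4, 35+0) = 81
R[13] = max(4+81, 13+74, 20+66, …, 35+4, 54+0) = 87
One optimal cutting: 9 + 2 + 2 → $61 + $13 + $13 = $87.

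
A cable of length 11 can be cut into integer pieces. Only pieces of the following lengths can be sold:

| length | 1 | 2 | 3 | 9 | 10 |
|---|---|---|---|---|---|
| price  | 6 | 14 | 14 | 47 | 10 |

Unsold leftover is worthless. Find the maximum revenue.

76

Consider every possible first cut. best[k] is the best of p[i]+best[k−i] over all sellable i≤k.
best[1] = 6
best[2] = max(6+6, 14+0) = 14
best[3] = max(6+14, 14+6, 14+0) = 20
best[4] = max(6+20, 14+14, 14+6) = 28
best[5] = max(6+28, 14+20, 14+14) = 34
best[6] = max(6+34, 14+28, 14+20) = 42
best[7] = max(6+42, 14+34, 14+28) = 48
best[8] = max(6+48, 14+42, 14+34) = 56
best[9] = max(6+56, 14+48, 14+42, 47+0) = 62
best[10] = max(6+62, 14+56, 14+48, 47+6, 10+0) = 70
best[11] = max(6+70, 14+62, 14+56, 47+14, 10+6) = 76
One optimal cutting: 2 + 2 + 2 + 2 + 2 + 1 → €76.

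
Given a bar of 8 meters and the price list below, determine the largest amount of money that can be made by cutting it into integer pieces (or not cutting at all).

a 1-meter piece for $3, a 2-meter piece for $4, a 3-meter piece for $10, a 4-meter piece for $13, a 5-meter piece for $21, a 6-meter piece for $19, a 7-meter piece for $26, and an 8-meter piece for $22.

Consider every possible first cut. v[k] is the best of p[i]+v[k−i] over all sellable i≤k.
v[1] = 3
v[2] = 6  (first piece 1, then v[1]=3)
v[3] = 10
v[4] = 13  (first piece 1, then v[3]=10)
v[5] = 21
v[6] = 24  (first piece 1, then v[5]=21)
v[7] = 27  (first piece 1, then v[6]=24)
v[8] = 31  (first piece 3, then v[5]=21)
One optimal cutting: 5 + 3 → $21 + $10 = $31.

31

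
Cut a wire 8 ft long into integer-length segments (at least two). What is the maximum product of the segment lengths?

18

Let g[k] be the best product for length k (with at least one cut). For each first piece i, the rest contributes max(k−i, g[k−i]).
g[2] = 1·max(1,0) = 1·1 = 1
g[3] = 1·max(2,1) = 1·2 = 2
g[4] = 2·max(2,1) = 2·2 = 4
g[5] = 2·max(3,2) = 2·3 = 6
g[6] = 3·max(3,2) = 3·3 = 9
g[7] = 2·max(5,6) = 2·6 = 12
g[8] = 2·max(6,9) = 2·9 = 18
One optimal split: 3 + 3 + 2; product 3·3·2 = 18.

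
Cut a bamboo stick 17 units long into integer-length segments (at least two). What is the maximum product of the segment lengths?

486

Define f[k] = max over 1≤i<k of i · max(k−i, f[k−i]); the inner max lets the remainder stay uncut if that's better.
f[2] = 1·max(1,0) = 1·1 = 1
f[3] = 1·max(2,1) = 1·2 = 2
f[4] = 2·max(2,1) = 2·2 = 4
f[5] = 2·max(3,2) = 2·3 = 6
f[6] = 3·max(3,2) = 3·3 = 9
f[7] = 2·max(5,6) = 2·6 = 12
f[8] = 2·max(6,9) = 2·9 = 18
f[9] = 3·max(6,9) = 3·9 = 27
f[10] = 2·max(8,18) = 2·18 = 36
f[11] = 2·max(9,27) = 2·27 = 54
f[12] = 3·max(9,27) = 3·27 = 81
f[13] = 2·max(11,54) = 2·54 = 108
f[14] = 2·max(12,81) = 2·81 = 162
f[15] = 3·max(12,81) = 3·81 = 243
f[16] = 2·max(14,162) = 2·162 = 324
f[17] = 2·max(15,243) = 2·243 = 486
One optimal split: 3 + 3 + 3 + 3 + 3 + 2; product 3·3·3·3·3·2 = 486.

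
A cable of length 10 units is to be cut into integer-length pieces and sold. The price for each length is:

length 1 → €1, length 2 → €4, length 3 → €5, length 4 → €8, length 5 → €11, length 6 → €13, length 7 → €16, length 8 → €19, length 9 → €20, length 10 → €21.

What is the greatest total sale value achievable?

23

Let r[k] be the best obtainable value from length k. For each k, try every first piece i and keep the best of price[i] + r[k−i].
r[1] = 1
r[2] = max(1+1, 4+0) = 4
r[3] = max(1+4, 4+1, 5+0) = 5
r[4] = max(1+5, 4+4, 5+1, 8+0) = 8
r[5] = max(1+8, 4+5, 5+4, 8+1, 11+0) = 11
r[6] = max(1+11, 4+8, 5+5, 8+4, 11+1, 13+0) = 13
r[7] = max(1+13, 4+11, 5+8, …, 13+1, 16+0) = 16
r[8] = max(1+16, 4+13, 5+11, …, 16+1, 19+0) = 19
r[9] = max(1+19, 4+16, 5+13, …, 19+1, 20+0) = 20
r[10] = max(1+20, 4+19, 5+16, …, 20+1, 21+0) = 23
One optimal cutting: 8 + 2 → €19 + €4 = €23.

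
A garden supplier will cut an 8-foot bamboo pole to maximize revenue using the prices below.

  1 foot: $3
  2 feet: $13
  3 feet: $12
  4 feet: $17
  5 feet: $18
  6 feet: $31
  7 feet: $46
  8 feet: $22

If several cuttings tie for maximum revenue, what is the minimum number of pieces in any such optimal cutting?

Let r[k] be the best obtainable value from length k. For each k, try every first piece i and keep the best of price[i] + r[k−i].
r[1] = 3
r[2] = 13
r[3] = 16  (first piece 1, then r[2]=13)
r[4] = 26  (first piece 2, then r[2]=13)
r[5] = 29  (first piece 1, then r[4]=26)
r[6] = 39  (first piece 2, then r[4]=26)
r[7] = 46
r[8] = 52  (first piece 2, then r[6]=39)
Maximum revenue is $52.
Now minimize piece count subject to staying optimal: for each k, pieces[k] = 1 + min over i with p[i]+r[k−i]=r[k] of pieces[k−i].
pieces[5] = 3
pieces[6] = 3
pieces[7] = 1
pieces[8] = 4

4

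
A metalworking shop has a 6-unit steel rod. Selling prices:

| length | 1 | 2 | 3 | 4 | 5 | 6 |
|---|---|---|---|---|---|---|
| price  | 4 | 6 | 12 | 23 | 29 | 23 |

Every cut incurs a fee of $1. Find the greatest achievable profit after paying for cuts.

Let net[k] be the best obtainable value from length k. For each k, try every first piece i and keep the best of price[i] + net[k−i] minus the 1 cut fee when i<k.
net[1] = 4
net[2] = 7  (first piece 1, then net[1]=4)
net[3] = 12
net[4] = 23
net[5] = 29
net[6] = 32  (first piece 1, then net[5]=29)
One optimal plan: pieces 5 + 1 (1 cut) → $33 − $1 = $32.

32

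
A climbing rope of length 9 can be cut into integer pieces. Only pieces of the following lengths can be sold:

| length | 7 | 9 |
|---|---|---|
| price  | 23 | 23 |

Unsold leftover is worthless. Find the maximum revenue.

Build r[k] bottom-up: r[k] = max over allowed piece i of (p[i] + r[k−i]).
r[1] = 0
r[2] = 0
r[3] = 0
r[4] = 0
r[5] = 0
r[6] = 0
r[7] = 23
r[8] = 23
r[9] = max(23+0, 23+0) = 23
One optimal cutting: pieces 7 with 2 meters of scrap → €23.

23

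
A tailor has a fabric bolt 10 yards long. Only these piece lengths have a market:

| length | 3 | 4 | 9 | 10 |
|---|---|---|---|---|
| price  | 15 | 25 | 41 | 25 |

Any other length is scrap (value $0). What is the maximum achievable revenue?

Build f[k] bottom-up: f[k] = max over allowed piece i of (p[i] + f[k−i]).
f[1] = 0
f[2] = 0
f[3] = 15
f[4] = 25
f[5] = 25
f[6] = 30  (first piece 3, then f[3]=15)
f[7] = 40  (first piece 3, then f[4]=25)
f[8] = 50  (first piece 4, then f[4]=25)
f[9] = 50
f[10] = 55  (first piece 3, then f[7]=40)
One optimal cutting: 4 + 3 + 3 → $55.

55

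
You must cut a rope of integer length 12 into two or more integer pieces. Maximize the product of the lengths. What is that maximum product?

Let f[k] be the best product for length k (with at least one cut). For each first piece i, the rest contributes max(k−i, f[k−i]).
f[2] = 1×max(1,0) = 1×1 = 1
f[3] = 1×max(2,1) = 1×2 = 2
f[4] = 2×max(2,1) = 2×2 = 4
f[5] = 2×max(3,2) = 2×3 = 6
f[6] = 3×max(3,2) = 3×3 = 9
f[7] = 2×max(5,6) = 2×6 = 12
f[8] = 2×max(6,9) = 2×9 = 18
f[9] = 3×max(6,9) = 3×9 = 27
f[10] = 2×max(8,18) = 2×18 = 36
f[11] = 2×max(9,27) = 2×27 = 54
f[12] = 3×max(9,27) = 3×27 = 81
One optimal split: 3 + 3 + 3 + 3; product 3×3×3×3 = 81.

81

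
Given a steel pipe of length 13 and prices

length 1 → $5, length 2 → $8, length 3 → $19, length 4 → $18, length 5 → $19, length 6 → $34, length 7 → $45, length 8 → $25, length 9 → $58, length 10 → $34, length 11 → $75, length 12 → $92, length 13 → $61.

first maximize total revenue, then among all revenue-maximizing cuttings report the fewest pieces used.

Build r[k] bottom-up: r[k] = max over allowed piece i of (p[i] + r[k−i]).
r[1] = 5
r[2] = max(5+5, 8+0) = 10
r[3] = max(5+10, 8+5, 19+0) = 19
r[4] = max(5+19, 8+10, 19+5, 18+0) = 24
r[5] = max(5+24, 8+19, 19+10, 18+5, 19+0) = 29
r[6] = max(5+29, 8+24, 19+19, 18+10, 19+5, 34+0) = 38
r[7] = max(5+38, 8+29, 19+24, …, 34+5, 45+0) = 45
r[8] = max(5+45, 8+38, 19+29, …, 45+5, 25+0) = 50
r[9] = max(5+50, 8+45, 19+38, …, 25+5, 58+0) = 58
r[10] = max(5+58, 8+50, 19+45, …, 58+5, 34+0) = 64
r[11] = max(5+64, 8+58, 19+50, …, 34+5, 75+0) = 75
r[12] = max(5+75, 8+64, 19+58, …, 75+5, 92+0) = 92
r[13] = max(5+92, 8+75, 19+64, …, 92+5, 61+0) = 97
Maximum revenue is $97.
Now minimize piece count subject to staying optimal: for each k, pieces[k] = 1 + min over i with p[i]+r[k−i]=r[k] of pieces[k−i].
pieces[10] = 2
pieces[11] = 1
pieces[12] = 1
pieces[13] = 2

2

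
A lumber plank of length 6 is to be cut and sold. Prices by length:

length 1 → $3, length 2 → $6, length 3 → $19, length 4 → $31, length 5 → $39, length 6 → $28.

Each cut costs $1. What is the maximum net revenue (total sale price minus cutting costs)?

41

Let r[k] be the best obtainable value from length k. For each k, try every first piece i and keep the best of price[i] + r[k−i] minus the 1 cut fee when i<k.
r[1] = 3
r[2] = max(3+3-1, 6+0) = 6
r[3] = max(3+6-1, 6+3-1, 19+0) = 19
r[4] = max(3+19-1, 6+6-1, 19+3-1, 31+0) = 31
r[5] = max(3+31-1, 6+19-1, 19+6-1, 31+3-1, 39+0) = 39
r[6] = max(3+39-1, 6+31-1, 19+19-1, 31+6-1, 39+3-1, 28+0) = 41
One optimal plan: pieces 5 + 1 (1 cut) → $42 − $1 = $41.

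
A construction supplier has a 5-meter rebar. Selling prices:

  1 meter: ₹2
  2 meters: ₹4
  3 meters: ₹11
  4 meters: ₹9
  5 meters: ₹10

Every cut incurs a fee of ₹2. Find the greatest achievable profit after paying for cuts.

Build net[k] bottom-up: net[k] = max over allowed piece i of (p[i] + net[k−i]) − 2 per cut.
net[1] = 2
net[2] = 4
net[3] = 11
net[4] = 11  (first piece 1, then net[3]=11)
net[5] = 13  (first piece 2, then net[3]=11)
One optimal plan: pieces 3 + 2 (1 cut) → ₹15 − ₹2 = ₹13.

13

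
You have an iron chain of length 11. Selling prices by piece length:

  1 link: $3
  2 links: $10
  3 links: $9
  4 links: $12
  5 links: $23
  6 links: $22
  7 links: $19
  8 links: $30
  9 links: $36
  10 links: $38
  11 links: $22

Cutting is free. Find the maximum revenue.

53

Let best[k] be the best obtainable value from length k. For each k, try every first piece i and keep the best of price[i] + best[k−i].
best[1] = 3
best[2] = max(3+3, 10+0) = 10
best[3] = max(3+10, 10+3, 9+0) = 13
best[4] = max(3+13, 10+10, 9+3, 12+0) = 20
best[5] = max(3+20, 10+13, 9+10, 12+3, 23+0) = 23
best[6] = max(3+23, 10+20, 9+13, 12+10, 23+3, 22+0) = 30
best[7] = max(3+30, 10+23, 9+20, …, 22+3, 19+0) = 33
best[8] = max(3+33, 10+30, 9+23, …, 19+3, 30+0) = 40
best[9] = max(3+40, 10+33, 9+30, …, 30+3, 36+0) = 43
best[10] = max(3+43, 10+40, 9+33, …, 36+3, 38+0) = 50
best[11] = max(3+50, 10+43, 9+40, …, 38+3, 22+0) = 53
One optimal cutting: 2 + 2 + 2 + 2 + 2 + 1 → $10 + $10 + $10 + $10 + $10 + $3 = $53.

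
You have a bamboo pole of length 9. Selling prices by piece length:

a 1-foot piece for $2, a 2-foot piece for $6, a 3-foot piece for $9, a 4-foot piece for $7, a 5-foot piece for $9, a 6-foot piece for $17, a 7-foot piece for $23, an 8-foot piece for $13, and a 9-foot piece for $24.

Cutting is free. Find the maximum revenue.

29

Build r[k] bottom-up: r[k] = max over allowed piece i of (p[i] + r[k−i]).
r[1] = 2
r[2] = max(2+2, 6+0) = 6
r[3] = max(2+6, 6+2, 9+0) = 9
r[4] = max(2+9, 6+6, 9+2, 7+0) = 12
r[5] = max(2+12, 6+9, 9+6, 7+2, 9+0) = 15
r[6] = max(2+15, 6+12, 9+9, 7+6, 9+2, 17+0) = 18
r[7] = max(2+18, 6+15, 9+12, …, 17+2, 23+0) = 23
r[8] = max(2+23, 6+18, 9+15, …, 23+2, 13+0) = 25
r[9] = max(2+25, 6+23, 9+18, …, 13+2, 24+0) = 29
One optimal cutting: 7 + 2 → $23 + $6 = $29.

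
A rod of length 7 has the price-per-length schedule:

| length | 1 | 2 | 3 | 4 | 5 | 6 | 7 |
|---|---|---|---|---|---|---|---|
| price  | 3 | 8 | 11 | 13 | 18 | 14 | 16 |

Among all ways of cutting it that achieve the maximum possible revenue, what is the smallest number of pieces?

3

Consider every possible first cut. r[k] is the best of p[i]+r[k−i] over all sellable i≤k.
r[1] = 3
r[2] = 8
r[3] = 11  (first piece 1, then r[2]=8)
r[4] = 16  (first piece 2, then r[2]=8)
r[5] = 19  (first piece 1, then r[4]=16)
r[6] = 24  (first piece 2, then r[4]=16)
r[7] = 27  (first piece 1, then r[6]=24)
Maximum revenue is 27.
Now minimize piece count subject to staying optimal: for each k, pieces[k] = 1 + min over i with p[i]+r[k−i]=r[k] of pieces[k−i].
pieces[4] = 2
pieces[5] = 2
pieces[6] = 3
pieces[7] = 3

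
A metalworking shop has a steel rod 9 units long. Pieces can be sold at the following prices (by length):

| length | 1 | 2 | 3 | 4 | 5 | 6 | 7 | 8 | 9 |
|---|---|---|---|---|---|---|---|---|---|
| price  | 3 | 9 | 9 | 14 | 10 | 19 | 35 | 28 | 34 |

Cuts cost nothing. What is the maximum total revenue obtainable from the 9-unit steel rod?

44

Consider every possible first cut. R[k] is the best of p[i]+R[k−i] over all sellable i≤k.
R[1] = 3
R[2] = 9
R[3] = 12  (first piece 1, then R[2]=9)
R[4] = 18  (first piece 2, then R[2]=9)
R[5] = 21  (first piece 1, then R[4]=18)
R[6] = 27  (first piece 2, then R[4]=18)
R[7] = 35
R[8] = 38  (first piece 1, then R[7]=35)
R[9] = 44  (first piece 2, then R[7]=35)
One optimal cutting: 7 + 2 → $35 + $9 = $44.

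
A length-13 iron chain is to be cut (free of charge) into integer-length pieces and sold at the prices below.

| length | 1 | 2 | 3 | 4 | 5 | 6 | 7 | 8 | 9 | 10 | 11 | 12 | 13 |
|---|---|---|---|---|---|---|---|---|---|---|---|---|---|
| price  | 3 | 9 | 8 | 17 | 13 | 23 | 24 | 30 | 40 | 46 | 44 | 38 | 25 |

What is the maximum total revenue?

58

Let R[k] be the best obtainable value from length k. For each k, try every first piece i and keep the best of price[i] + R[k−i].
R[1] = 3
R[2] = 9
R[3] = 12  (first piece 1, then R[2]=9)
R[4] = 18  (first piece 2, then R[2]=9)
R[5] = 21  (first piece 1, then R[4]=18)
R[6] = 27  (first piece 2, then R[4]=18)
R[7] = 30  (first piece 1, then R[6]=27)
R[8] = 36  (first piece 2, then R[6]=27)
R[9] = 40
R[10] = 46
R[11] = 49  (first piece 1, then R[10]=46)
R[12] = 55  (first piece 2, then R[10]=46)
R[13] = 58  (first piece 1, then R[12]=55)
One optimal cutting: 10 + 2 + 1 → $46 + $9 + $3 = $58.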